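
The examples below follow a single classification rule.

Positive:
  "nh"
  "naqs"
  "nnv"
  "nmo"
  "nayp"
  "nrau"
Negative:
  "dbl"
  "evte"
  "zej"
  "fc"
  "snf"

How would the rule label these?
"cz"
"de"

Negative, Negative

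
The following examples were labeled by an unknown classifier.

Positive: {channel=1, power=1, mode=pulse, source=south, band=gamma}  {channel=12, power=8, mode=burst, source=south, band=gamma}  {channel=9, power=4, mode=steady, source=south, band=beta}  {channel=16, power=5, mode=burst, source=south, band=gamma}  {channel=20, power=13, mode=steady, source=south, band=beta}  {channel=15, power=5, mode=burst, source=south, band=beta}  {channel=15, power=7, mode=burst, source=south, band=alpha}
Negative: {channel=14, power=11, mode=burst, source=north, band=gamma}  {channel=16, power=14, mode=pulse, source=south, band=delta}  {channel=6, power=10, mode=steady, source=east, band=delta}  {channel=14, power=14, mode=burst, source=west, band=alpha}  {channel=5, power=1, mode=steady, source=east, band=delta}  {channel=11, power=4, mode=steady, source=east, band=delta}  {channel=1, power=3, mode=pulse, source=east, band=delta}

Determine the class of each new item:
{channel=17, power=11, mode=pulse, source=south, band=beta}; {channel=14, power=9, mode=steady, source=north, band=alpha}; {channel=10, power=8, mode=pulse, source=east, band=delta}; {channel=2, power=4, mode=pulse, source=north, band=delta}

All 'Positive' examples share one property — source is south AND power ≤ 13 — and every 'Negative' example lacks it.

Positive, Negative, Negative, Negative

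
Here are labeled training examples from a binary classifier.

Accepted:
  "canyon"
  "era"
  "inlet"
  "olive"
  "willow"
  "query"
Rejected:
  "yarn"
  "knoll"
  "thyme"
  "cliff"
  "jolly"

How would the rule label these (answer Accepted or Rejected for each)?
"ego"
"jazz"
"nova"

Accepted, Rejected, Accepted

The rule appears to be: has ≥ 2 vowels.
"ego": Accepted (2 vowels). "jazz": Rejected (1 vowel). "nova": Accepted (2 vowels).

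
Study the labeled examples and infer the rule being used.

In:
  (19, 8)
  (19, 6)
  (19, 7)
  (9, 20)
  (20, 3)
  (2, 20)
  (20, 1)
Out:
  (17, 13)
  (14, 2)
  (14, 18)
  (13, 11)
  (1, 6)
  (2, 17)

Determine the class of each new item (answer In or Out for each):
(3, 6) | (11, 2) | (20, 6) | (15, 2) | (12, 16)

Every 'In' example satisfies: max ≥ 19. None of the 'Out' examples do.
(3, 6): Out (max 6).
(11, 2): Out (max 11).
(20, 6): In (max 20).
(15, 2): Out (max 15).
(12, 16): Out (max 16).

Out, Out, In, Out, Out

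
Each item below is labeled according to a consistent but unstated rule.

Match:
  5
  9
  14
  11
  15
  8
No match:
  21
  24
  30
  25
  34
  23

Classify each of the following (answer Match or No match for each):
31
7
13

No match, Match, Match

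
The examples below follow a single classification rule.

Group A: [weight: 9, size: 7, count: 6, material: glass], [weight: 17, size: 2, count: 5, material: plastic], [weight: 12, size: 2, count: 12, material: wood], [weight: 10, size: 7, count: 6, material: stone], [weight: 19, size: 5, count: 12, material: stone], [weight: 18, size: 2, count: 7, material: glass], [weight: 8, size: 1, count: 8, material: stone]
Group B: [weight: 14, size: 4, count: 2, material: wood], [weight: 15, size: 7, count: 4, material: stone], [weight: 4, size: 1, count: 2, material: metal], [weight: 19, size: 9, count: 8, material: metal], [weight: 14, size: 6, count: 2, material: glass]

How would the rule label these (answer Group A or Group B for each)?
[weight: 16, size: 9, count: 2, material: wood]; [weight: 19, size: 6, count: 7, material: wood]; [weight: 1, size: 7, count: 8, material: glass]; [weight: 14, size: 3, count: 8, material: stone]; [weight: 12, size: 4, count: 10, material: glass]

Group B, Group A, Group A, Group A, Group A

A rule that fits every label: size ≤ 7 AND count ≥ 5 — true of each 'Group A' example, false of each 'Group B' one.
[weight: 16, size: 9, count: 2, material: wood]: size = 9, count = 2, fails this test → Group B. [weight: 19, size: 6, count: 7, material: wood]: size = 6, count = 7, has this property → Group A. [weight: 1, size: 7, count: 8, material: glass]: size = 7, count = 8, has this property → Group A. [weight: 14, size: 3, count: 8, material: stone]: size = 3, count = 8, has this property → Group A. [weight: 12, size: 4, count: 10, material: glass]: size = 4, count = 10, has this property → Group A.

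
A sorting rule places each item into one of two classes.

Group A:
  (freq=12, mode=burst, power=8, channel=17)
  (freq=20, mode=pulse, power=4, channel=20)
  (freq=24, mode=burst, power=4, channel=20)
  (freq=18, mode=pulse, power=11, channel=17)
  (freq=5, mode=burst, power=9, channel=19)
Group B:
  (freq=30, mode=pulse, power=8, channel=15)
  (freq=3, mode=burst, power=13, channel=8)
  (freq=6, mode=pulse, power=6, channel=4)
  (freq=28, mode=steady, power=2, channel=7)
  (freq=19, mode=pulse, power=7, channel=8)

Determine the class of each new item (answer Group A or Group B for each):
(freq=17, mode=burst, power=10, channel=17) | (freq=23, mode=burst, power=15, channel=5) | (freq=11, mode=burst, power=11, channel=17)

Group A, Group B, Group A

Every 'Group A' example satisfies: channel ≥ 17. None of the 'Group B' examples do.
Group A: (freq=17, mode=burst, power=10, channel=17), since channel = 17. Group B: (freq=23, mode=burst, power=15, channel=5), since channel = 5. Group A: (freq=11, mode=burst, power=11, channel=17), since channel = 17.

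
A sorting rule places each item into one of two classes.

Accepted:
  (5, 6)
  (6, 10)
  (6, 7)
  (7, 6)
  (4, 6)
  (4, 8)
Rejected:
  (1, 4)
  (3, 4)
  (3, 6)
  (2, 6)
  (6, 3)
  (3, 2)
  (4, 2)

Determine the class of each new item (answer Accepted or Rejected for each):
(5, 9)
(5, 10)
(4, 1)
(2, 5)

One predicate separates the groups cleanly: sum ≥ 10.
Accepted: (5, 9), since 5+9 = 14. Accepted: (5, 10), since 5+10 = 15. Rejected: (4, 1), since 4+1 = 5. Rejected: (2, 5), since 2+5 = 7.

Accepted, Accepted, Rejected, Rejected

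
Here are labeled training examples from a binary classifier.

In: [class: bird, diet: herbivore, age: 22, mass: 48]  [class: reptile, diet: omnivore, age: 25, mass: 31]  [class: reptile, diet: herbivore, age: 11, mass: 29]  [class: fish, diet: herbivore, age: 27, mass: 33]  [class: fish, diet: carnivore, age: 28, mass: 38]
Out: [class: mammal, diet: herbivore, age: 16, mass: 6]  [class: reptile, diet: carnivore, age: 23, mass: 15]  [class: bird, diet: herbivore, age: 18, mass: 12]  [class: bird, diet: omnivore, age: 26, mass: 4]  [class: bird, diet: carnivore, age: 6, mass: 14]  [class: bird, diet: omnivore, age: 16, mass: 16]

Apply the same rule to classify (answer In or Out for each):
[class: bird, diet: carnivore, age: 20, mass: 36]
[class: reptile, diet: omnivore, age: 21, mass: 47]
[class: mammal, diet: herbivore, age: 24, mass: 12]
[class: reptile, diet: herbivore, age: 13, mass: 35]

In, In, Out, In

One predicate separates the groups cleanly: mass ≥ 29.
[class: bird, diet: carnivore, age: 20, mass: 36]: mass = 36 — checks out, so In.
[class: reptile, diet: omnivore, age: 21, mass: 47]: mass = 47 — checks out, so In.
[class: mammal, diet: herbivore, age: 24, mass: 12]: mass = 12 — fails this test, so Out.
[class: reptile, diet: herbivore, age: 13, mass: 35]: mass = 35 — checks out, so In.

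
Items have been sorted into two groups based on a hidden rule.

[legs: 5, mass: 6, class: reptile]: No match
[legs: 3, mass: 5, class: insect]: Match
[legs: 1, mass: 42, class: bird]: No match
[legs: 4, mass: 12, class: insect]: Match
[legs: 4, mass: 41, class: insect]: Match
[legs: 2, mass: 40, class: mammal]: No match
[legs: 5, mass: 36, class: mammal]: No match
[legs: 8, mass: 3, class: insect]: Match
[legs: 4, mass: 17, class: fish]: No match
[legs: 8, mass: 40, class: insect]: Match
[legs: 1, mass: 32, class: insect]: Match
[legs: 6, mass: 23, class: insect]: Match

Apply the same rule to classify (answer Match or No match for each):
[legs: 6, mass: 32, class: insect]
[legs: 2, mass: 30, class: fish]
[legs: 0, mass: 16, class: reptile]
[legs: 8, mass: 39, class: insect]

Match, No match, No match, Match

The classifier is using: class is insect.
[legs: 6, mass: 32, class: insect] → class is insect → Match. [legs: 2, mass: 30, class: fish] → class is fish → No match. [legs: 0, mass: 16, class: reptile] → class is reptile → No match. [legs: 8, mass: 39, class: insect] → class is insect → Match.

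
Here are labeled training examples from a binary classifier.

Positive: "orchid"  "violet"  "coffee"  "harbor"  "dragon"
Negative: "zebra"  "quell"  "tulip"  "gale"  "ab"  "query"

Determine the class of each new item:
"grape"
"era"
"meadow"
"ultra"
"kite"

Negative, Negative, Positive, Negative, Negative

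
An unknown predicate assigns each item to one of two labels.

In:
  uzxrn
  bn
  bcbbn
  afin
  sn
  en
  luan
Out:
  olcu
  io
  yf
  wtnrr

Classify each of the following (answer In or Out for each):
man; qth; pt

In, Out, Out

Every 'In' example satisfies: ends with 'n'. None of the 'Out' examples do.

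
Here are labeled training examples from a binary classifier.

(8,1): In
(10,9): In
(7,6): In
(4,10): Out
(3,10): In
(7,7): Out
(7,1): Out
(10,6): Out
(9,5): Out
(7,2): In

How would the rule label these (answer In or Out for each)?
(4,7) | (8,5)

In, In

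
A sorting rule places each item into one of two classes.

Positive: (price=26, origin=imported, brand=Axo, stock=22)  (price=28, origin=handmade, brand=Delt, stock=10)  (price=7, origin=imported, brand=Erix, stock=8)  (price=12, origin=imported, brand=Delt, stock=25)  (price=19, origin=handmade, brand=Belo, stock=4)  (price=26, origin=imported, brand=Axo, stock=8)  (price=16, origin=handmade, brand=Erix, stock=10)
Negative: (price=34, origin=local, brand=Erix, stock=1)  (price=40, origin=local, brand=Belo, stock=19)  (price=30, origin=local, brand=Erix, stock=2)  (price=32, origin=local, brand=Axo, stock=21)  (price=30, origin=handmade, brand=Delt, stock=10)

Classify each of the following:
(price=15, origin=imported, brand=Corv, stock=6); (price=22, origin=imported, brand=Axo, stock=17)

The classifier is using: price ≤ 28.
(price=15, origin=imported, brand=Corv, stock=6) → price = 15 → Positive. (price=22, origin=imported, brand=Axo, stock=17) → price = 22 → Positive.

Positive, Positive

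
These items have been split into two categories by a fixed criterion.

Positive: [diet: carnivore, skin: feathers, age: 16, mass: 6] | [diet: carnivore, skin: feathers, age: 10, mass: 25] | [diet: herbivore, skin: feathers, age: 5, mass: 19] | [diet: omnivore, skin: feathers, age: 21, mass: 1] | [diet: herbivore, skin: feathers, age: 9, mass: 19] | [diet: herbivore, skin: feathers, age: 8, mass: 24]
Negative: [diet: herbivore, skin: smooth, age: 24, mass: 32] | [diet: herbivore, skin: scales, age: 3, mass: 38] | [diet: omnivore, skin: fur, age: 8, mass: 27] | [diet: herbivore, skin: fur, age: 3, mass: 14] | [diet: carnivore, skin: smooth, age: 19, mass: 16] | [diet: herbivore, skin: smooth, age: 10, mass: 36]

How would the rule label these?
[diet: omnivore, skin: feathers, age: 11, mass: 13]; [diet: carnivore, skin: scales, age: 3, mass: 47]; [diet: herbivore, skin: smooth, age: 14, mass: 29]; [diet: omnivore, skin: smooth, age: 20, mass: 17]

Comparing the two groups points to one rule — skin is feathers.
Positive: [diet: omnivore, skin: feathers, age: 11, mass: 13], since skin is feathers. Negative: [diet: carnivore, skin: scales, age: 3, mass: 47], since skin is scales. Negative: [diet: herbivore, skin: smooth, age: 14, mass: 29], since skin is smooth. Negative: [diet: omnivore, skin: smooth, age: 20, mass: 17], since skin is smooth.

Positive, Negative, Negative, Negative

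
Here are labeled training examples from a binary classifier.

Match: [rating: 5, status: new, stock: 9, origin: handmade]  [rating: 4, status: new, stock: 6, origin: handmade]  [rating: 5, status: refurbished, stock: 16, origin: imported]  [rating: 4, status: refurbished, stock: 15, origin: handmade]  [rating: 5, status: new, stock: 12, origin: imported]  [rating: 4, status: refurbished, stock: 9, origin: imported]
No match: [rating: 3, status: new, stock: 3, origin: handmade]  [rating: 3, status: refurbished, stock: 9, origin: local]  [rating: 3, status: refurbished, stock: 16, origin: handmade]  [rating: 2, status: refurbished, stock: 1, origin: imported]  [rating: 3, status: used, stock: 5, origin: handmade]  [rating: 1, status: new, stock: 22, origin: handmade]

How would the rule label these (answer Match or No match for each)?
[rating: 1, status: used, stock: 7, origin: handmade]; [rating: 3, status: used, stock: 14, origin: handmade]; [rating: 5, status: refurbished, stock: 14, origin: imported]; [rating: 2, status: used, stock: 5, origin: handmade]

One predicate separates the groups cleanly: rating ≥ 4.
[rating: 1, status: used, stock: 7, origin: handmade]: rating = 1 — does not fit, so No match.
[rating: 3, status: used, stock: 14, origin: handmade]: rating = 3 — does not fit, so No match.
[rating: 5, status: refurbished, stock: 14, origin: imported]: rating = 5 — passes, so Match.
[rating: 2, status: used, stock: 5, origin: handmade]: rating = 2 — does not fit, so No match.

No match, No match, Match, No match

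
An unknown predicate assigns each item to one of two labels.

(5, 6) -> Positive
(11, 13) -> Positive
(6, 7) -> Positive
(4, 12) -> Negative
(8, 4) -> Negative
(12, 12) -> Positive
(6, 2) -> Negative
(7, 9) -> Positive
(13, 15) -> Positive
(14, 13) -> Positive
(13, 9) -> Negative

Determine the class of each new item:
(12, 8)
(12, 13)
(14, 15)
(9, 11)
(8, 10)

'Positive' ⟺ |first − second| ≤ 2.

Negative, Positive, Positive, Positive, Positive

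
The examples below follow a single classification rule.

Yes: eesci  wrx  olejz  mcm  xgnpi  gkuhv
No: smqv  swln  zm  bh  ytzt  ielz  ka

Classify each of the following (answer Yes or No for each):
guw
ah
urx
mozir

The common property of the 'Yes' items is: odd length. No 'No' item has it.
guw → length 3 → Yes. ah → length 2 → No. urx → length 3 → Yes. mozir → length 5 → Yes.

Yes, No, Yes, Yes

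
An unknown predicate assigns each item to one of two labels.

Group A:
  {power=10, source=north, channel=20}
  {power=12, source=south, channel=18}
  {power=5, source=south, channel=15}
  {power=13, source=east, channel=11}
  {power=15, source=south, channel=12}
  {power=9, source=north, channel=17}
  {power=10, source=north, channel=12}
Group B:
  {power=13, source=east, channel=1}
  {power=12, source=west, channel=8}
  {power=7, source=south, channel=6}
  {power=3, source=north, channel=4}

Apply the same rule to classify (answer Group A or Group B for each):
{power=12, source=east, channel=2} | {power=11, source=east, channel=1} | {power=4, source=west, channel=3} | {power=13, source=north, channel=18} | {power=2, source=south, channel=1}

Every 'Group A' example satisfies: channel ≥ 11. None of the 'Group B' examples do.

Group B, Group B, Group B, Group A, Group B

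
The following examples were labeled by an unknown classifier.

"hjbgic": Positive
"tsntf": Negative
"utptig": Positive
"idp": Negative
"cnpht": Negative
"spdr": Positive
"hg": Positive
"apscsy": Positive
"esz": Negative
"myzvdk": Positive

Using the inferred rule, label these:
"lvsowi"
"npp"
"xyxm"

The distinguishing property — even length — holds for all the 'Positive' cases and none of the 'Negative' cases.
"lvsowi": length 6, meets the rule → Positive. "npp": length 3, does not pass → Negative. "xyxm": length 4, meets the rule → Positive.

Positive, Negative, Positive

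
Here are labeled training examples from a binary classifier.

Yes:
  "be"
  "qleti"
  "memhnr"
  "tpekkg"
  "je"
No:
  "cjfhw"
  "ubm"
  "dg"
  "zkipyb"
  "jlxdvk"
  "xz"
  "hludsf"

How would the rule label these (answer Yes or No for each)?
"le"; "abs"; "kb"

Yes, No, No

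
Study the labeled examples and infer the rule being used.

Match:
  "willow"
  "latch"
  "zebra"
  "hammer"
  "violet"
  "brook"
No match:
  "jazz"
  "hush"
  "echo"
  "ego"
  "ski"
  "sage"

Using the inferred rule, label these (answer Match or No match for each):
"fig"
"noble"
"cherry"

No match, Match, Match

The common property of the 'Match' items is: length ≥ 5. No 'No match' item has it.
"fig": length 3, doesn't match → No match.
"noble": length 5, qualifies → Match.
"cherry": length 6, qualifies → Match.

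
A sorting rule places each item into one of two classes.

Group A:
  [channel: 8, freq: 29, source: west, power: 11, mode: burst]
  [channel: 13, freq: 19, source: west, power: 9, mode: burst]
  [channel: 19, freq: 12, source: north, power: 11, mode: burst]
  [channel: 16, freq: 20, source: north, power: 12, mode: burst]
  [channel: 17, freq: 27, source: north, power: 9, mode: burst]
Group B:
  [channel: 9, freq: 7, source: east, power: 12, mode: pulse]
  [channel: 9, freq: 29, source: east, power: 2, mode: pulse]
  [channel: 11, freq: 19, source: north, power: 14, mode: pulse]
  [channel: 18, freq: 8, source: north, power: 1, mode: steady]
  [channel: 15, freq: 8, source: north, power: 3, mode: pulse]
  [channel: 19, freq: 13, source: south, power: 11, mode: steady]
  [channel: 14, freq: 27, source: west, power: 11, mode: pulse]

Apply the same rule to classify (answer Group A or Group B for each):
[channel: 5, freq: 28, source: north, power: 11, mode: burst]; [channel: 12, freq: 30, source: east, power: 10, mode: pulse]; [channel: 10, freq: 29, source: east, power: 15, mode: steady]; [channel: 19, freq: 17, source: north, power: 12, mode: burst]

'Group A' ⟺ mode is burst.
[channel: 5, freq: 28, source: north, power: 11, mode: burst]: mode is burst — qualifies, so Group A.
[channel: 12, freq: 30, source: east, power: 10, mode: pulse]: mode is pulse — doesn't match, so Group B.
[channel: 10, freq: 29, source: east, power: 15, mode: steady]: mode is steady — doesn't match, so Group B.
[channel: 19, freq: 17, source: north, power: 12, mode: burst]: mode is burst — qualifies, so Group A.

Group A, Group B, Group B, Group A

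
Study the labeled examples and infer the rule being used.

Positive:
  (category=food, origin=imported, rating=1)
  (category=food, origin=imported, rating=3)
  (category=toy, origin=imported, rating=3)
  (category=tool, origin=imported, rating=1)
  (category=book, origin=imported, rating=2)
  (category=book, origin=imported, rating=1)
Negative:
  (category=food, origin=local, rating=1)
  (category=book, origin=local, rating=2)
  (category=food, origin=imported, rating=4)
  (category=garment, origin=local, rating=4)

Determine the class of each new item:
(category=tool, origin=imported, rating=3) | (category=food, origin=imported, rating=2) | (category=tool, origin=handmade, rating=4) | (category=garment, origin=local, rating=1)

The common property of the 'Positive' items is: origin is imported AND rating ≤ 3. No 'Negative' item has it.

Positive, Positive, Negative, Negative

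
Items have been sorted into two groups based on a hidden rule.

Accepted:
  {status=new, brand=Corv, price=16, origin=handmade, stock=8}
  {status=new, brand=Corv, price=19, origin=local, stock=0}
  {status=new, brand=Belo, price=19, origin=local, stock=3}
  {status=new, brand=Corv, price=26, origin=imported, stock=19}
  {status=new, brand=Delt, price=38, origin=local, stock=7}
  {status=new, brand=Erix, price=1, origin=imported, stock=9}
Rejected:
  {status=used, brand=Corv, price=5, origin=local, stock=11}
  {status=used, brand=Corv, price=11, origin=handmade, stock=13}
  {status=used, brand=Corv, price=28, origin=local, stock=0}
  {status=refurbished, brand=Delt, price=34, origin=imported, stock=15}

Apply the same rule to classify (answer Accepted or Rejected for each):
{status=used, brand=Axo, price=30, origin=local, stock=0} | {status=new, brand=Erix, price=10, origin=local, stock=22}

Rejected, Accepted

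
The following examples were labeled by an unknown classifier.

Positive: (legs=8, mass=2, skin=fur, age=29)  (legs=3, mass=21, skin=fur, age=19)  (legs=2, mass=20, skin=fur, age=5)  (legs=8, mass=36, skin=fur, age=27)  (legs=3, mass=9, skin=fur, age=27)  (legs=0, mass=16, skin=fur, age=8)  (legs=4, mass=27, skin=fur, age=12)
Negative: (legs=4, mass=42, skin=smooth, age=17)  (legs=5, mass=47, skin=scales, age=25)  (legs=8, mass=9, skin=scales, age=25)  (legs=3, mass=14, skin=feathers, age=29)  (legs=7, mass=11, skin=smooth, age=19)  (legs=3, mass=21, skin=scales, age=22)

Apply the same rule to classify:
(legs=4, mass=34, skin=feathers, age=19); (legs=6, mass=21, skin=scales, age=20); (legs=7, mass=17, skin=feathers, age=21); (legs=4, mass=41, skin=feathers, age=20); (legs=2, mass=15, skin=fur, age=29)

Negative, Negative, Negative, Negative, Positive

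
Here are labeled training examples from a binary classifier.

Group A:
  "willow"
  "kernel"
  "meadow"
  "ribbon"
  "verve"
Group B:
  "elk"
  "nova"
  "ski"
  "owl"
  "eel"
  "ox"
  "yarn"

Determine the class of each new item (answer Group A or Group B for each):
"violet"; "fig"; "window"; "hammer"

Group A, Group B, Group A, Group A

The distinguishing property — length ≥ 5 — holds for all the 'Group A' cases and none of the 'Group B' cases.
"violet": Group A (length 6). "fig": Group B (length 3). "window": Group A (length 6). "hammer": Group A (length 6).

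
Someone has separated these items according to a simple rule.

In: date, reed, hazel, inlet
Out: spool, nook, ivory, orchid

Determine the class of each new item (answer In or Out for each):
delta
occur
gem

In, Out, In

Every 'In' example satisfies: contains 'e'. None of the 'Out' examples do.
delta: has 'e' — satisfies this, so In.
occur: no 'e' — fails this test, so Out.
gem: has 'e' — satisfies this, so In.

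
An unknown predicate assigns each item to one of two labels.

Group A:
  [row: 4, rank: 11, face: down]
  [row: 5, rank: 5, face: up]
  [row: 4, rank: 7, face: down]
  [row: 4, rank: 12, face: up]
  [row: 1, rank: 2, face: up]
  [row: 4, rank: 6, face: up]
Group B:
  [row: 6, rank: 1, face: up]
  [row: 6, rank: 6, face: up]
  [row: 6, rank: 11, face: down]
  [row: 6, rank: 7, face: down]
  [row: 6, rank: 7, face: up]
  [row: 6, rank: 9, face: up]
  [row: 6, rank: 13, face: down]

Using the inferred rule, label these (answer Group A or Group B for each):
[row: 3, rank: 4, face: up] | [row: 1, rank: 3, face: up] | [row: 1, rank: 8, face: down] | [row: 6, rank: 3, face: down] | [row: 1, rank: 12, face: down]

Group A, Group A, Group A, Group B, Group A

The rule appears to be: row ≤ 5.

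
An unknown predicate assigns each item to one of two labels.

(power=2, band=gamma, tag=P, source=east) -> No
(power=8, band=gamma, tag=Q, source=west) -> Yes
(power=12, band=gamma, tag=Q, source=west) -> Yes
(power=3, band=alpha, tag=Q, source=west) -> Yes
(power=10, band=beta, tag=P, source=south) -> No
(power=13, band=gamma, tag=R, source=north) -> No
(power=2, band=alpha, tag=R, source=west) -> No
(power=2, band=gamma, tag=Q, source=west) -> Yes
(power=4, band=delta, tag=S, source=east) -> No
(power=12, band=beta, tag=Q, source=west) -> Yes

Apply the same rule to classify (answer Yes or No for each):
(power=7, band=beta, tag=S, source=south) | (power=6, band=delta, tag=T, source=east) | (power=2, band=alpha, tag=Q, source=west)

Rule: tag is Q. This holds for each 'Yes' example and fails for each 'No' one.
(power=7, band=beta, tag=S, source=south) — tag is S, hence No.
(power=6, band=delta, tag=T, source=east) — tag is T, hence No.
(power=2, band=alpha, tag=Q, source=west) — tag is Q, hence Yes.

No, No, Yes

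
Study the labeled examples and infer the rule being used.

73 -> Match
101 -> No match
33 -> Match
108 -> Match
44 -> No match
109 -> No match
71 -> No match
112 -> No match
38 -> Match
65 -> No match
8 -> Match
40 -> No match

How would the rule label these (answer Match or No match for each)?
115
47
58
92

No match, No match, Match, No match

All 'Match' examples share one property — ≡ 3 (mod 5) — and every 'No match' example lacks it.
115: 115 mod 5 = 0 — fails this test, so No match. 47: 47 mod 5 = 2 — fails this test, so No match. 58: 58 mod 5 = 3 — passes, so Match. 92: 92 mod 5 = 2 — fails this test, so No match.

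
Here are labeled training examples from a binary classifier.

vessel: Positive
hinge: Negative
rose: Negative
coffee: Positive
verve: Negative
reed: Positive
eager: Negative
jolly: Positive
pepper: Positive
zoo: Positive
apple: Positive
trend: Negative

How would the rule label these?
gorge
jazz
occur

Negative, Positive, Positive

Checking candidate rules against both groups, what survives is: has a double letter.
gorge: Negative (no doubled letter).
jazz: Positive ('zz' doubled).
occur: Positive ('cc' doubled).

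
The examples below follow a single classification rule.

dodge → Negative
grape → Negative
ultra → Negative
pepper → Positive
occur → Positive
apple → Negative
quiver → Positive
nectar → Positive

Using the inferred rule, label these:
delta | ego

Negative, Negative

One predicate separates the groups cleanly: ends with 'r'.
delta: ends with 'a', fails this test → Negative.
ego: ends with 'o', fails this test → Negative.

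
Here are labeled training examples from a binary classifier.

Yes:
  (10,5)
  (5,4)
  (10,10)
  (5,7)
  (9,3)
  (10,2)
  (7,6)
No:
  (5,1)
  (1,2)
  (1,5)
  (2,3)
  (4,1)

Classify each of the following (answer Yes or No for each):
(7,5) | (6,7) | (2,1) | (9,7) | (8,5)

The distinguishing property — sum ≥ 9 — holds for all the 'Yes' cases and none of the 'No' cases.
(7,5): Yes (7+5 = 12). (6,7): Yes (6+7 = 13). (2,1): No (2+1 = 3). (9,7): Yes (9+7 = 16). (8,5): Yes (8+5 = 13).

Yes, Yes, No, Yes, Yes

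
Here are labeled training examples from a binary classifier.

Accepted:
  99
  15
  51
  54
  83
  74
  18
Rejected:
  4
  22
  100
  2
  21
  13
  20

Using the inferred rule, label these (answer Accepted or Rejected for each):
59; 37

Accepted, Accepted

One predicate separates the groups cleanly: digit sum ≥ 5.
59 — digit sum 5+9 = 14, hence Accepted.
37 — digit sum 3+7 = 10, hence Accepted.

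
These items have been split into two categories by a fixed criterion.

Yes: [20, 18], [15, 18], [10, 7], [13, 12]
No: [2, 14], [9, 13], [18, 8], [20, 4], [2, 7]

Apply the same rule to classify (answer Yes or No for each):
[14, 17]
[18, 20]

All 'Yes' examples share one property — |first − second| ≤ 3 — and every 'No' example lacks it.
[14, 17]: |14−17| = 3, meets the rule → Yes.
[18, 20]: |18−20| = 2, meets the rule → Yes.

Yes, Yes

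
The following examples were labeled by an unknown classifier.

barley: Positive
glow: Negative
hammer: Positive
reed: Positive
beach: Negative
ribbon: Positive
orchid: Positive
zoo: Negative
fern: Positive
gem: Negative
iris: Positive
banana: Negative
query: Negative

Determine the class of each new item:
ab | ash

Every 'Positive' example satisfies: even length AND contains 'r'. None of the 'Negative' examples do.
ab → length 2, no 'r' → Negative.
ash → length 3, no 'r' → Negative.

Negative, Negative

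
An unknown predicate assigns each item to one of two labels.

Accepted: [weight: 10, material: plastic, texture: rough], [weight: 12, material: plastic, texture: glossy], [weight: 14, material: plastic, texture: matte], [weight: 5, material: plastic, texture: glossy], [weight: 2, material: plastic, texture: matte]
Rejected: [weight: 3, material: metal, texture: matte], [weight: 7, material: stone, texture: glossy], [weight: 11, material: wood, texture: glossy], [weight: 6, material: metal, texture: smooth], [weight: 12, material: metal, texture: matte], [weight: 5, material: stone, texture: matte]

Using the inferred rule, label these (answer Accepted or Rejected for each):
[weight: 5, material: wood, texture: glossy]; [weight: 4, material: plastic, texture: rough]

Rejected, Accepted

'Accepted' ⟺ material is plastic.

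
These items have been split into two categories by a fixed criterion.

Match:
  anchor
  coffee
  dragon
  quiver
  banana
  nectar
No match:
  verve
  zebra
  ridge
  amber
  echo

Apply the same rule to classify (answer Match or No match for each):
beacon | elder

The common property of the 'Match' items is: length 6. No 'No match' item has it.

Match, No match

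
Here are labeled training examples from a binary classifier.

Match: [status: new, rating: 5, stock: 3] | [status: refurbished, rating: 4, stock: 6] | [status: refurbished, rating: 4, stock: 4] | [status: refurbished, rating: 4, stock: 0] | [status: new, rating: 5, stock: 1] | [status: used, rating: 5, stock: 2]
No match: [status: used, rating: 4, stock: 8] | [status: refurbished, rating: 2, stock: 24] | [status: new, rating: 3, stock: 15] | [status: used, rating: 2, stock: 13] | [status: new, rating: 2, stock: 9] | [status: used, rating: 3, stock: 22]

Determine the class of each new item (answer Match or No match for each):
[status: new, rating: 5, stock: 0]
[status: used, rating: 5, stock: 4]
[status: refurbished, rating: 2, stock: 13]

All 'Match' examples share one property — stock ≤ 6 — and every 'No match' example lacks it.

Match, Match, No match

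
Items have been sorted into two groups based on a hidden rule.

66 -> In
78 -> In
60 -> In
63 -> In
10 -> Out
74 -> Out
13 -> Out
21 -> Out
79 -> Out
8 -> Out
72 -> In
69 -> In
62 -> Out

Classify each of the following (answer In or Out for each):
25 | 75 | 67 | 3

'In' ⟺ multiple of 3 AND at least 60.
25: Out (25 = 3·8 + 1, 25 < 60).
75: In (75 = 3·25, 75 ≥ 60).
67: Out (67 = 3·22 + 1, 67 ≥ 60).
3: Out (3 = 3·1, 3 < 60).

Out, In, Out, Out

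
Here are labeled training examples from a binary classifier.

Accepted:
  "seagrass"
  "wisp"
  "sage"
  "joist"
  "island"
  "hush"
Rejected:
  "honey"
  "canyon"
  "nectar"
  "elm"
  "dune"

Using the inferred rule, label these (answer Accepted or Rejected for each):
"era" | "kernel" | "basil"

Rejected, Rejected, Accepted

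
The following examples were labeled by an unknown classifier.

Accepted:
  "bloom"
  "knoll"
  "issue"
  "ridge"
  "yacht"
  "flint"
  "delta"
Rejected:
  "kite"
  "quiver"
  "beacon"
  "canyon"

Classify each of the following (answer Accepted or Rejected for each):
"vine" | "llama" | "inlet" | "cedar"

The distinguishing property — odd length — holds for all the 'Accepted' cases and none of the 'Rejected' cases.
"vine": length 4, doesn't qualify → Rejected. "llama": length 5, matches → Accepted. "inlet": length 5, matches → Accepted. "cedar": length 5, matches → Accepted.

Rejected, Accepted, Accepted, Accepted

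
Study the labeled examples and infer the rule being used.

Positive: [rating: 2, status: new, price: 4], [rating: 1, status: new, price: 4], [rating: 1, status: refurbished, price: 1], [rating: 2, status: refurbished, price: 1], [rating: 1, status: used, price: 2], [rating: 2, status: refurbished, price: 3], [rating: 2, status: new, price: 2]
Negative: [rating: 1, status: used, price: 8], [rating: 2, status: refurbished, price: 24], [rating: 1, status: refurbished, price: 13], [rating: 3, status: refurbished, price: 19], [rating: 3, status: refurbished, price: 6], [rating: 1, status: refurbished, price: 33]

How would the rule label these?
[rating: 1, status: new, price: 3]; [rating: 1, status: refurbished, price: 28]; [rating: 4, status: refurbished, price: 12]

The distinguishing property — price ≤ 4 — holds for all the 'Positive' cases and none of the 'Negative' cases.

Positive, Negative, Negative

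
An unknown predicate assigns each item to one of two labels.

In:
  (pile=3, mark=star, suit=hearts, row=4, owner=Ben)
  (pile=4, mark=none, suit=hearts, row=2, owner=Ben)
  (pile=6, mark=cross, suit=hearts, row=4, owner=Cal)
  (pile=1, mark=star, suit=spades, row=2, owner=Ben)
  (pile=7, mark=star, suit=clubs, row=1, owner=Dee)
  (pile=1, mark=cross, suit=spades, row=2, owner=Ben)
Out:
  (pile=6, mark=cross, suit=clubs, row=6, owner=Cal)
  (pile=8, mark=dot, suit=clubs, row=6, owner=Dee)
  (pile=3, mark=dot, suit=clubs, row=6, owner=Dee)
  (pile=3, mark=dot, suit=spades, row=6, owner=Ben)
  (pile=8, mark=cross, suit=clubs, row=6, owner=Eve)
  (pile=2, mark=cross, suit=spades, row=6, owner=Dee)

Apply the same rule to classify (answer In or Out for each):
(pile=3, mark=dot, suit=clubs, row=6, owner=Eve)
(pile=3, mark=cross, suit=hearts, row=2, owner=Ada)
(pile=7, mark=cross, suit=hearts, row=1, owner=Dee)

A rule that fits every label: row ≤ 4 — true of each 'In' example, false of each 'Out' one.

Out, In, In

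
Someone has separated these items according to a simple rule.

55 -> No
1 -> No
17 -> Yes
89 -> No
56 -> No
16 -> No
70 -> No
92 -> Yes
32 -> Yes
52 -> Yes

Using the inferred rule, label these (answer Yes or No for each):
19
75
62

No, No, Yes

The common property of the 'Yes' items is: ≡ 2 (mod 5). No 'No' item has it.
19: No (19 mod 5 = 4). 75: No (75 mod 5 = 0). 62: Yes (62 mod 5 = 2).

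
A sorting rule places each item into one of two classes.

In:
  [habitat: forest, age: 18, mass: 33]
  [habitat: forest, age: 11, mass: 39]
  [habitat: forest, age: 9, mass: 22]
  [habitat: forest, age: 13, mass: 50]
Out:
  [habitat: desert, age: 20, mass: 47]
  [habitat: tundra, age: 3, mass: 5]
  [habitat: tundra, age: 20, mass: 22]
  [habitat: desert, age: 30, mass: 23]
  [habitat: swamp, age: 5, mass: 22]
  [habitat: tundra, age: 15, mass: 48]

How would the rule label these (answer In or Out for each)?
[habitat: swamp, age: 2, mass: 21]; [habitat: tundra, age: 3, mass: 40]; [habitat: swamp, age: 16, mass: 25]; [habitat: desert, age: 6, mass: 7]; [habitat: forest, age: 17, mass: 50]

Every 'In' example satisfies: habitat is forest. None of the 'Out' examples do.
[habitat: swamp, age: 2, mass: 21] → habitat is swamp → Out. [habitat: tundra, age: 3, mass: 40] → habitat is tundra → Out. [habitat: swamp, age: 16, mass: 25] → habitat is swamp → Out. [habitat: desert, age: 6, mass: 7] → habitat is desert → Out. [habitat: forest, age: 17, mass: 50] → habitat is forest → In.

Out, Out, Out, Out, In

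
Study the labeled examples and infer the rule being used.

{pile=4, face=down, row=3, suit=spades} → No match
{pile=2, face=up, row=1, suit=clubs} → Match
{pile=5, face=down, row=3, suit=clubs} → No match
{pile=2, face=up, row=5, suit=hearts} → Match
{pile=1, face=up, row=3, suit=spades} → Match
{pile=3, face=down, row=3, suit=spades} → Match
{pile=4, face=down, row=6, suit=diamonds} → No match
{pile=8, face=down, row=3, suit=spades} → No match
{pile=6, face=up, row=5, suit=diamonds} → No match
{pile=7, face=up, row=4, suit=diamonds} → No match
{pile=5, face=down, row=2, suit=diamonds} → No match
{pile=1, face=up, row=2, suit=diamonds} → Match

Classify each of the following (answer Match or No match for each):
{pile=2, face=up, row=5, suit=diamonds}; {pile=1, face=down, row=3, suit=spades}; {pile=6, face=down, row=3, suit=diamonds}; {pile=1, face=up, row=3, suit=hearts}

The common property of the 'Match' items is: pile ≤ 3. No 'No match' item has it.
{pile=2, face=up, row=5, suit=diamonds}: pile = 2 — meets the rule, so Match. {pile=1, face=down, row=3, suit=spades}: pile = 1 — meets the rule, so Match. {pile=6, face=down, row=3, suit=diamonds}: pile = 6 — lacks this property, so No match. {pile=1, face=up, row=3, suit=hearts}: pile = 1 — meets the rule, so Match.

Match, Match, No match, Match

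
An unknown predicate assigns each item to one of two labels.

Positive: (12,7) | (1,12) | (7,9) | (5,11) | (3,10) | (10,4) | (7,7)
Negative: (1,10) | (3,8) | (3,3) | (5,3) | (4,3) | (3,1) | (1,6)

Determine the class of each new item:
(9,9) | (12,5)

Positive, Positive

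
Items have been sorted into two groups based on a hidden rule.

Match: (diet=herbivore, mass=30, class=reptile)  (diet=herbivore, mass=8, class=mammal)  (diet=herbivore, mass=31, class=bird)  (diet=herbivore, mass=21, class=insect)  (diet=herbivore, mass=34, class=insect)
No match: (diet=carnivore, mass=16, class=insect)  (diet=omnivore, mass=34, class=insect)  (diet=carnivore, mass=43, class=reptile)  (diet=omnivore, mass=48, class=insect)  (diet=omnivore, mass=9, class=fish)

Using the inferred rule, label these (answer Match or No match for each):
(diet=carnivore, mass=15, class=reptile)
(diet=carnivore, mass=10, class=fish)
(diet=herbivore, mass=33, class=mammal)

No match, No match, Match

The distinguishing property — diet is herbivore — holds for all the 'Match' cases and none of the 'No match' cases.
No match: (diet=carnivore, mass=15, class=reptile), since diet is carnivore. No match: (diet=carnivore, mass=10, class=fish), since diet is carnivore. Match: (diet=herbivore, mass=33, class=mammal), since diet is herbivore.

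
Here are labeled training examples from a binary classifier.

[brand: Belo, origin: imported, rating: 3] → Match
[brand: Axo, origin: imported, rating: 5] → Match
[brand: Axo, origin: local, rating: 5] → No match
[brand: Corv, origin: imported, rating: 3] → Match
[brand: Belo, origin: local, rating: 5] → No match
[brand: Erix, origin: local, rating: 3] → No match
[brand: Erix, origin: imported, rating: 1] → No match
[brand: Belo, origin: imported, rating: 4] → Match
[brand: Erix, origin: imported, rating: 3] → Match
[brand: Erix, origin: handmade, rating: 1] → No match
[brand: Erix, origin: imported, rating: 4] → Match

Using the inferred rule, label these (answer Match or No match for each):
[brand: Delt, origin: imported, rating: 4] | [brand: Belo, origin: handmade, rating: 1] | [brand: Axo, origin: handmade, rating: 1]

Match, No match, No match

The pattern is that an item is 'Match' exactly when: origin is imported AND rating ≥ 3.
Match: [brand: Delt, origin: imported, rating: 4], since origin is imported, rating = 4.
No match: [brand: Belo, origin: handmade, rating: 1], since origin is handmade, rating = 1.
No match: [brand: Axo, origin: handmade, rating: 1], since origin is handmade, rating = 1.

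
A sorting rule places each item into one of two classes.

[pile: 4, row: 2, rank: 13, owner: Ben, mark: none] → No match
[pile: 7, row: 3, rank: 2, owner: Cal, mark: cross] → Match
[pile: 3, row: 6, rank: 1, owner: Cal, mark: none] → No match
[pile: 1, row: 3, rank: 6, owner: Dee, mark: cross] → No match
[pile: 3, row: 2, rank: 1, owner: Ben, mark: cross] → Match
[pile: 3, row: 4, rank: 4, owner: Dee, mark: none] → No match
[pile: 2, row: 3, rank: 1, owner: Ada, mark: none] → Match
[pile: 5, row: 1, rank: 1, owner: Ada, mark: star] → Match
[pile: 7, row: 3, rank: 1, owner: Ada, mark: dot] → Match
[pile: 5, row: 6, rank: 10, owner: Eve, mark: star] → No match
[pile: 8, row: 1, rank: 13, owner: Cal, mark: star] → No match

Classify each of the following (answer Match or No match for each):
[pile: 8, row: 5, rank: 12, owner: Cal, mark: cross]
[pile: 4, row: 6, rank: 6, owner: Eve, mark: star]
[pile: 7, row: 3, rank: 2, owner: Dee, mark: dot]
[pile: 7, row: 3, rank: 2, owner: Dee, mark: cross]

No match, No match, Match, Match

'Match' ⟺ rank ≤ 2 AND row ≤ 3.
[pile: 8, row: 5, rank: 12, owner: Cal, mark: cross] → rank = 12, row = 5 → No match.
[pile: 4, row: 6, rank: 6, owner: Eve, mark: star] → rank = 6, row = 6 → No match.
[pile: 7, row: 3, rank: 2, owner: Dee, mark: dot] → rank = 2, row = 3 → Match.
[pile: 7, row: 3, rank: 2, owner: Dee, mark: cross] → rank = 2, row = 3 → Match.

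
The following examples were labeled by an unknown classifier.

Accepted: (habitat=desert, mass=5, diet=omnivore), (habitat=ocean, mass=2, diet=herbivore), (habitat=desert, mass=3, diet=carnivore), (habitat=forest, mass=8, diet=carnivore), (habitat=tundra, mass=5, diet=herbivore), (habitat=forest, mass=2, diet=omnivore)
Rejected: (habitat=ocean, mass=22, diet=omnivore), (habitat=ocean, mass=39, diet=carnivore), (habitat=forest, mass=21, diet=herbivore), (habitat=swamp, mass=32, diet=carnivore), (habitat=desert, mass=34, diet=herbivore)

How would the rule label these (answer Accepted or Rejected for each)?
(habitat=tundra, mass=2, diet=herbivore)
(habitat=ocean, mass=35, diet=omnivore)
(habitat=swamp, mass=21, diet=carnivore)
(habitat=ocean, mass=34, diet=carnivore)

Accepted, Rejected, Rejected, Rejected

The rule appears to be: mass ≤ 8.
(habitat=tundra, mass=2, diet=herbivore) — mass = 2, hence Accepted.
(habitat=ocean, mass=35, diet=omnivore) — mass = 35, hence Rejected.
(habitat=swamp, mass=21, diet=carnivore) — mass = 21, hence Rejected.
(habitat=ocean, mass=34, diet=carnivore) — mass = 34, hence Rejected.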